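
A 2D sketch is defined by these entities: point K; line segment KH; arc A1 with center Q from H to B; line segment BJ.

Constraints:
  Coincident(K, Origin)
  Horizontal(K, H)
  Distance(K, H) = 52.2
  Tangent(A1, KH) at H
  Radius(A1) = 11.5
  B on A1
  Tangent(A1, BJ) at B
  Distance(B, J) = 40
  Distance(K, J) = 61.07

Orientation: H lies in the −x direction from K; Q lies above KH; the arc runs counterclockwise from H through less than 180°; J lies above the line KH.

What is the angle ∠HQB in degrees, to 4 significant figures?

82.47°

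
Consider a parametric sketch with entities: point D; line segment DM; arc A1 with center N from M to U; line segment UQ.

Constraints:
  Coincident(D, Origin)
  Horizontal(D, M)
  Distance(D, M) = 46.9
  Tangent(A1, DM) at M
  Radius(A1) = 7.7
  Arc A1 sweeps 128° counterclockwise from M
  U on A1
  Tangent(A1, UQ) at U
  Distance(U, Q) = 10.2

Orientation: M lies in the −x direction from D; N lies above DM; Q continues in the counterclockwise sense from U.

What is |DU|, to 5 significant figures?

42.685

D is at the origin; DM is horizontal with |DM| = 46.9 and M on the −x side, so M = (-46.900, 0.0000). The tangent condition forces NM to be normal to DM, so N = M + (0, 7.7) = (-46.900, 7.7000). On A1, M sits at bearing -90° from N; a 128° counterclockwise sweep puts U at bearing 38°, so U = N + 7.7·(cos 38°, sin 38°) = (-40.832, 12.441). Then |DU| = |U − D| = 42.685.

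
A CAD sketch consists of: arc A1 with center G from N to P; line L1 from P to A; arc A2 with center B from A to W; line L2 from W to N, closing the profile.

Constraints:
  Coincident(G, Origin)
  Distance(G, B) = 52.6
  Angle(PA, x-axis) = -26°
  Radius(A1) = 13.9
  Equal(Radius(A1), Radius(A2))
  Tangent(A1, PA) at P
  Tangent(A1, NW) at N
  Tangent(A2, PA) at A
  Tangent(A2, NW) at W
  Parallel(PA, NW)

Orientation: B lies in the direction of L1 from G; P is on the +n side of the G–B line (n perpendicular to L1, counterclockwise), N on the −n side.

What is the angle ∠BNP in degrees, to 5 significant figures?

75.197°

The slot axis is L1's direction at -26.0°, so u = (cos -26.0°, sin -26.0°) = (0.89879, -0.43837) and n = (−sin -26.0°, cos -26.0°) = (0.43837, 0.89879). G is at the origin and B lies 52.6 along u from G, so B = 52.6·u = (47.277, -23.058). Tangency of A1 to both parallel lines with radius 13.9 puts P and N at G ± 13.9·n: P = (6.0934, 12.493), N = (-6.0934, -12.493). Then cos ∠BNP = NB·NP / (|NB||NP|), giving 75.197°.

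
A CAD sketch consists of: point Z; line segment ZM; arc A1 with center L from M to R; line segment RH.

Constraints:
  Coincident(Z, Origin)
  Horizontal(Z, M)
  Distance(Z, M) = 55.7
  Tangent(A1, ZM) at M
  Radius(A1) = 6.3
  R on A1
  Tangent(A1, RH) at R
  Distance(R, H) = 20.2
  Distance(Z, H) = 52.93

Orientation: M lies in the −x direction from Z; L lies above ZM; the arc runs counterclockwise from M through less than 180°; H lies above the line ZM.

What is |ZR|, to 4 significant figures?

49.76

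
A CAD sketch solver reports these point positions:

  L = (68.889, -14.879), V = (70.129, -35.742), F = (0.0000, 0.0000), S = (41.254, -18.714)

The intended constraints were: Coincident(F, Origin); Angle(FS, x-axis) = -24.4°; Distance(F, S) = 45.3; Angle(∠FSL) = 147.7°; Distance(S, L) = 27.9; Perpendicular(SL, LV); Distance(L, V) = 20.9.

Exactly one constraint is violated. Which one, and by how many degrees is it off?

Perpendicular(SL, LV) — off by 4.50°.

F = (0.00, 0.00) ✓; FS at -24.40° ✓; |FS| = 45.30 ✓; ∠FSL = 147.7° ✓; |SL| = 27.90 ✓; ∠(SL, LV) = 94.50° ✗; |LV| = 20.90 ✓.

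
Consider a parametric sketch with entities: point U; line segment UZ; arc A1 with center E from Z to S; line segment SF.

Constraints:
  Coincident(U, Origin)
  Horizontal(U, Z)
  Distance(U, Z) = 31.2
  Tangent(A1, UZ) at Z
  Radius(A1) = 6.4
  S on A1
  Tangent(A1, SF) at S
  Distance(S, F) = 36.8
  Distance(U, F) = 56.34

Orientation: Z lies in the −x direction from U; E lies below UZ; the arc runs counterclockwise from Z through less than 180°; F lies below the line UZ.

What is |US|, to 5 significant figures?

38.186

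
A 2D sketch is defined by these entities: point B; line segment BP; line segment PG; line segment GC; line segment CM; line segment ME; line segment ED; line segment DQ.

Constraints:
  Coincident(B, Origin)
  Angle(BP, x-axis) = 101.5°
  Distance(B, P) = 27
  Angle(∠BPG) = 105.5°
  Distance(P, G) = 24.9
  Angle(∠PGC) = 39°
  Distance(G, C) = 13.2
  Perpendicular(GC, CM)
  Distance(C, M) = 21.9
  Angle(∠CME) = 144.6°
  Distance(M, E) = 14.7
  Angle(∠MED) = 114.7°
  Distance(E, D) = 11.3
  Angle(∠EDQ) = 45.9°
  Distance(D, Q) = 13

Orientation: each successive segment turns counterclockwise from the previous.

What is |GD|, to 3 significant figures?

32.4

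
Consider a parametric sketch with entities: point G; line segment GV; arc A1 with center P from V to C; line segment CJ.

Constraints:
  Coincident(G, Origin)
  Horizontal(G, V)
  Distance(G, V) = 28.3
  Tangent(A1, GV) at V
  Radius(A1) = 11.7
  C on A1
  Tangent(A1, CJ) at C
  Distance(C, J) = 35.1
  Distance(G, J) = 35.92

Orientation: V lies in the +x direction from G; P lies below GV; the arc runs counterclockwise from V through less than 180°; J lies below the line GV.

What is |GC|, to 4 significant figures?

19.12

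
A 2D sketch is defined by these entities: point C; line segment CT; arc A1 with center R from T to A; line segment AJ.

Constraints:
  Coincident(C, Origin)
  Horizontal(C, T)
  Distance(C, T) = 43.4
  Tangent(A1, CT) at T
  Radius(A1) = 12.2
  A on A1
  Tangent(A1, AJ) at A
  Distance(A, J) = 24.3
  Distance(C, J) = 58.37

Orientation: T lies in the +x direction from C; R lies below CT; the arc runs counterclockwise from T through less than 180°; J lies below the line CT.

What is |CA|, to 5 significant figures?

36.874

C is at the origin; CT is horizontal with |CT| = 43.4 and T on the +x side, so T = (43.400, 0.0000). The tangent condition forces RT to be normal to CT, so R = T + (0, -12.2) = (43.400, -12.200). Since RA ⟂ AJ (tangency), |RJ| = √(12.2² + 24.3²) = 27.191 regardless of where A sits on A1. So J lies on both circle(C, 58.37) and circle(R, 27.191); the below-CT intersection is J = (43.077, -39.389). A is the foot of the tangent from J: A = (32.433, -17.544).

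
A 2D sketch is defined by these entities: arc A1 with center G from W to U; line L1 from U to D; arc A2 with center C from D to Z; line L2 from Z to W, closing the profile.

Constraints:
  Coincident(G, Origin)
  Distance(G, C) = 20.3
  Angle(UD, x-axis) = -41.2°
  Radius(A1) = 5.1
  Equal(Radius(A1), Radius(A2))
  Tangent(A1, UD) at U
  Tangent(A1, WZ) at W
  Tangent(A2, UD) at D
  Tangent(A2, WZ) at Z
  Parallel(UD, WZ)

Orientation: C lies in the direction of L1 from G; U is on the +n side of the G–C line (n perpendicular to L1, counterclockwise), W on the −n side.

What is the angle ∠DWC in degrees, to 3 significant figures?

12.6°

Tangency of A1 to both parallel lines with radius 5.1 puts U and W at G ± 5.1·n: U = (3.36, 3.84), W = (-3.36, -3.84). Equal radii place D and Z the same way about C: D = C + 5.1·n = (18.6, -9.53), Z = C − 5.1·n = (11.9, -17.2). Then cos ∠DWC = WD·WC / (|WD||WC|), giving 12.6°.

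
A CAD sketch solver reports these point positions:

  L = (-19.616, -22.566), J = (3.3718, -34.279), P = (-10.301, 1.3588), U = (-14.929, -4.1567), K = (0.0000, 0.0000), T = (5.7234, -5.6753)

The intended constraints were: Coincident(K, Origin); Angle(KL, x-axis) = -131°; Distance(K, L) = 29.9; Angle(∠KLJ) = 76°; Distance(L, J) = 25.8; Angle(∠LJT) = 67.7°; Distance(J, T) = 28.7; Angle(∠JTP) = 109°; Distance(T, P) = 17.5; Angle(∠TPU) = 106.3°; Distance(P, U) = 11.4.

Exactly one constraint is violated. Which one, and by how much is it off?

Distance(P, U) = 11.4 — off by 4.20.

K = (0.00, 0.00) ✓; KL at -131.0° ✓; |KL| = 29.90 ✓; ∠KLJ = 76.00° ✓; |LJ| = 25.80 ✓; ∠LJT = 67.70° ✓; |JT| = 28.70 ✓; ∠JTP = 109.0° ✓; |TP| = 17.50 ✓; ∠TPU = 106.3° ✓; |PU| = 7.200 ✗.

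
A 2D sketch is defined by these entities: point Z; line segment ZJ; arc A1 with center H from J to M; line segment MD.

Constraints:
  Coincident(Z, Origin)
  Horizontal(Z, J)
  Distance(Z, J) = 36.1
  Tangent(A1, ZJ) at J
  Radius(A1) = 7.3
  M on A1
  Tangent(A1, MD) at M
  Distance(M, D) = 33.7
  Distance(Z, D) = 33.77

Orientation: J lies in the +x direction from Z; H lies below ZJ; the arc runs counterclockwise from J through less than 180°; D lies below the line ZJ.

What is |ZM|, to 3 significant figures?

30.1

Z is at the origin; Z and J share the same y with |ZJ| = 36.1 and J on the +x side, so J = (36.1, 0.00). A1 meets ZJ tangentially, so HJ is at right angles to ZJ, so H = J + (0, -7.3) = (36.1, -7.30). Since HM ⟂ MD (tangency), |HD| = √(7.3² + 33.7²) = 34.5 regardless of where M sits on A1. So D lies on both circle(Z, 33.77) and circle(H, 34.5); the below-ZJ intersection is D = (11.7, -31.7). M is the foot of the tangent from D: M = (30.0, -3.35).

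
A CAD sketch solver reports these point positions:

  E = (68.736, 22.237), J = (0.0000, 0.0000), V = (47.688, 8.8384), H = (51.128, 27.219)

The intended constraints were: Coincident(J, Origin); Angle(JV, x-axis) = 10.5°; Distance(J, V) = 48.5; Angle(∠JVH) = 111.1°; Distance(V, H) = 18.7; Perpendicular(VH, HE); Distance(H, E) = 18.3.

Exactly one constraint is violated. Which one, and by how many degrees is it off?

Perpendicular(VH, HE) — off by 5.20°.

J = (0.00, 0.00) ✓; JV at 10.50° ✓; |JV| = 48.50 ✓; ∠JVH = 111.1° ✓; |VH| = 18.70 ✓; ∠(VH, HE) = 95.20° ✗; |HE| = 18.30 ✓.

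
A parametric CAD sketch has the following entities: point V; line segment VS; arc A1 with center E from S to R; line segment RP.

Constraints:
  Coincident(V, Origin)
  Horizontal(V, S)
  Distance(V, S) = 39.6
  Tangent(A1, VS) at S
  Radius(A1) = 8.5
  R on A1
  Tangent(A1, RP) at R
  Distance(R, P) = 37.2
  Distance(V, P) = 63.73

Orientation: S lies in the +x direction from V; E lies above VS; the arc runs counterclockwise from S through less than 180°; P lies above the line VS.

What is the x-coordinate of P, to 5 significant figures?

43.640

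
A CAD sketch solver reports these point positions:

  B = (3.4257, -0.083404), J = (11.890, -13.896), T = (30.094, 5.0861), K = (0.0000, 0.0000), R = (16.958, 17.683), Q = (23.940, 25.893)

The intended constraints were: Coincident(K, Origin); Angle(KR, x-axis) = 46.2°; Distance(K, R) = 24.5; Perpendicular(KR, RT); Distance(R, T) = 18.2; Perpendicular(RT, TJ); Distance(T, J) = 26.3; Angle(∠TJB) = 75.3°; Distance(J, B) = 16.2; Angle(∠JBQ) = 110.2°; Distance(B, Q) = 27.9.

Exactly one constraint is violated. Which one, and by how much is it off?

Distance(B, Q) = 27.9 — off by 5.20.

K = (0.00, 0.00) ✓; KR at 46.20° ✓; |KR| = 24.50 ✓; ∠(KR, RT) = 90.00° ✓; |RT| = 18.20 ✓; ∠(RT, TJ) = 90.00° ✓; |TJ| = 26.30 ✓; ∠TJB = 75.30° ✓; |JB| = 16.20 ✓; ∠JBQ = 110.2° ✓; |BQ| = 33.10 ✗.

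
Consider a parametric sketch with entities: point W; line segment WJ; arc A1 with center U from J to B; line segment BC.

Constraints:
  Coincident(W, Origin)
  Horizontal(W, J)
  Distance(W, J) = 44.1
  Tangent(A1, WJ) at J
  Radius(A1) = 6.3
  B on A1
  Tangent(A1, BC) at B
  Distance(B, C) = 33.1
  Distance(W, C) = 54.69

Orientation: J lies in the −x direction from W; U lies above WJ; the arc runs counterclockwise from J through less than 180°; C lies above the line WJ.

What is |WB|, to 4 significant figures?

38.32

W is at the origin; WJ is horizontal with |WJ| = 44.1 and J on the −x side, so J = (-44.10, 0.000). A1 meets WJ tangentially, so UJ is at right angles to WJ, so U = J + (0, 6.3) = (-44.10, 6.300). Since UB ⟂ BC (tangency), |UC| = √(6.3² + 33.1²) = 33.69 regardless of where B sits on A1. So C lies on both circle(W, 54.69) and circle(U, 33.69); the above-WJ intersection is C = (-37.91, 39.42). B is the foot of the tangent from C: B = (-37.80, 6.321).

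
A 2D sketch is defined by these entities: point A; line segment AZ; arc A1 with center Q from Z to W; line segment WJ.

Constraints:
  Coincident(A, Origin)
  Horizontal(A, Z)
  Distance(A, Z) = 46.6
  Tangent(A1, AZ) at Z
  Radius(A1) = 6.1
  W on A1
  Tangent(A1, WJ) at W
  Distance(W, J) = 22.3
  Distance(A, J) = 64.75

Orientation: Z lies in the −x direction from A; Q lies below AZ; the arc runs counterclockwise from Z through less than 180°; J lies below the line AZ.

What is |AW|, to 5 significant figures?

52.526

A is at the origin; A and Z share the same y with |AZ| = 46.6 and Z on the −x side, so Z = (-46.600, 0.0000). The tangent condition forces QZ to be normal to AZ, so Q = Z + (0, -6.1) = (-46.600, -6.1000). Since QW ⟂ WJ (tangency), |QJ| = √(6.1² + 22.3²) = 23.119 regardless of where W sits on A1. So J lies on both circle(A, 64.75) and circle(Q, 23.119); the below-AZ intersection is J = (-59.652, -25.182). W is the foot of the tangent from J: W = (-52.365, -4.1066).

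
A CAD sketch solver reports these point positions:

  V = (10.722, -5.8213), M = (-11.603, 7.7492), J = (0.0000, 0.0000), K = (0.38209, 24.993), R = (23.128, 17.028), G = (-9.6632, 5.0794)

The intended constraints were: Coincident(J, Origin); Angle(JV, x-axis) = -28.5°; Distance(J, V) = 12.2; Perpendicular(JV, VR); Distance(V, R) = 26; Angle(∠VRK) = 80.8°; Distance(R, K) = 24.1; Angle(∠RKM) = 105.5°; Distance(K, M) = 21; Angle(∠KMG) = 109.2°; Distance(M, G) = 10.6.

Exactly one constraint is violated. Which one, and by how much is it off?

Distance(M, G) = 10.6 — off by 7.30.

J = (0.00, 0.00) ✓; JV at -28.50° ✓; |JV| = 12.20 ✓; ∠(JV, VR) = 90.00° ✓; |VR| = 26.00 ✓; ∠VRK = 80.80° ✓; |RK| = 24.10 ✓; ∠RKM = 105.5° ✓; |KM| = 21.00 ✓; ∠KMG = 109.2° ✓; |MG| = 3.300 ✗.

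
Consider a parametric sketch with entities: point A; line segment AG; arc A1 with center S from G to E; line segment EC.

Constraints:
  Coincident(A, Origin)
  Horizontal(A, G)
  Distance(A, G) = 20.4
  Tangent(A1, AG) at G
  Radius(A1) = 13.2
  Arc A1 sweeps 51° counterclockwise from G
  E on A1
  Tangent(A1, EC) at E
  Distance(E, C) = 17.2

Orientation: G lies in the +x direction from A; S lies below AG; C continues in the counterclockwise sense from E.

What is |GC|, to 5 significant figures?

27.891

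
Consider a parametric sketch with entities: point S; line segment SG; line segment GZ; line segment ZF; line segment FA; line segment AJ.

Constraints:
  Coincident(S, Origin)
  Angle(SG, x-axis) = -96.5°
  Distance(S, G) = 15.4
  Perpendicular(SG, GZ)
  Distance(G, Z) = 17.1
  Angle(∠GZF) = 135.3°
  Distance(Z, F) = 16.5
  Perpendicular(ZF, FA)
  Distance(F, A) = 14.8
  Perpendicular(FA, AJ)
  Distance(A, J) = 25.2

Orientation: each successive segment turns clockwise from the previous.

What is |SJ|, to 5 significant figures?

11.011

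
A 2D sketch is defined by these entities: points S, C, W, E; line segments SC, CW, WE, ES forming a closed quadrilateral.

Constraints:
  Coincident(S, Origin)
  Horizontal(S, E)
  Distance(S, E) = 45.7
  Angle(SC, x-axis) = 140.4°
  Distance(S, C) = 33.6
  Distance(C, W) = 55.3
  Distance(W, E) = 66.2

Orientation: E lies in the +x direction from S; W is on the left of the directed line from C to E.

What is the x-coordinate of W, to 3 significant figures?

15.0

Checks: |CW| = 55.30 ✓; |WE| = 66.20 ✓.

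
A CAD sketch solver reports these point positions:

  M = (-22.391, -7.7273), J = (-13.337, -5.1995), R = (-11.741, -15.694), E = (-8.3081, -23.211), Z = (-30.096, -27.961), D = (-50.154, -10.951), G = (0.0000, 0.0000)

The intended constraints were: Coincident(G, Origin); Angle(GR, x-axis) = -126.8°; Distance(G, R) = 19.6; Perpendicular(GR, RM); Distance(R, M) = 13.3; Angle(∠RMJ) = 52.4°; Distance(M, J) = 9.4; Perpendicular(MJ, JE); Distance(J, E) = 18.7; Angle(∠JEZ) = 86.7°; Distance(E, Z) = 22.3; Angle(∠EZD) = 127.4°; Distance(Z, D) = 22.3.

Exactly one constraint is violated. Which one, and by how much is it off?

Distance(Z, D) = 22.3 — off by 4.00.

G = (0.00, 0.00) ✓; GR at -126.8° ✓; |GR| = 19.60 ✓; ∠(GR, RM) = 90.00° ✓; |RM| = 13.30 ✓; ∠RMJ = 52.40° ✓; |MJ| = 9.400 ✓; ∠(MJ, JE) = 90.00° ✓; |JE| = 18.70 ✓; ∠JEZ = 86.70° ✓; |EZ| = 22.30 ✓; ∠EZD = 127.4° ✓; |ZD| = 26.30 ✗.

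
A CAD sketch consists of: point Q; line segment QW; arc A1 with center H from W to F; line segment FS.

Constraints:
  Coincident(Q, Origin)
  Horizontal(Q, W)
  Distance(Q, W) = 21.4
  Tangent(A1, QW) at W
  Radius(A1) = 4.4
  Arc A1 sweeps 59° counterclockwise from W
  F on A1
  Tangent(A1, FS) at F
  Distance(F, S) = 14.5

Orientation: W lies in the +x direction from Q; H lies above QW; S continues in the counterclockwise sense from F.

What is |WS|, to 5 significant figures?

18.396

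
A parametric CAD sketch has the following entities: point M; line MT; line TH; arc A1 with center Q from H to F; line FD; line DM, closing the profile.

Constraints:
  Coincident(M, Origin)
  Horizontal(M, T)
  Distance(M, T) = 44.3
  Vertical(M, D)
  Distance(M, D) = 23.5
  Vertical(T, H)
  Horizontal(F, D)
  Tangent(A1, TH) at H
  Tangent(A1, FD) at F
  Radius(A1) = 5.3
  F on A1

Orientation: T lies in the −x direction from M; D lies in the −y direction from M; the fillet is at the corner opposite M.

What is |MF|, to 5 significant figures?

45.533

The virtual corner opposite M is at (-44.300, -23.500). Since A1 is tangent to TH there, QH ⟂ TH and tangency of A1 to FD means the radius QF is perpendicular to FD, with radius 5.3, so the center Q sits 5.3 in from both sides at Q = (-39.000, -18.200). That places the tangent points at H = (-44.300, -18.200) on TH and F = (-39.000, -23.500) on FD. Then |MF| = |F − M| = 45.533.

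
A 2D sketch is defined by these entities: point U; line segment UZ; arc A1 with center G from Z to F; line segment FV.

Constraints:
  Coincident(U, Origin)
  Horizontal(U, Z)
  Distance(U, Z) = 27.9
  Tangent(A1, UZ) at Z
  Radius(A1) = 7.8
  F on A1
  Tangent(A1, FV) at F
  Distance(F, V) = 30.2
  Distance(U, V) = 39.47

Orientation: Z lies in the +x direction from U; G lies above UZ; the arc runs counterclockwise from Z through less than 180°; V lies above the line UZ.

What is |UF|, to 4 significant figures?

36.30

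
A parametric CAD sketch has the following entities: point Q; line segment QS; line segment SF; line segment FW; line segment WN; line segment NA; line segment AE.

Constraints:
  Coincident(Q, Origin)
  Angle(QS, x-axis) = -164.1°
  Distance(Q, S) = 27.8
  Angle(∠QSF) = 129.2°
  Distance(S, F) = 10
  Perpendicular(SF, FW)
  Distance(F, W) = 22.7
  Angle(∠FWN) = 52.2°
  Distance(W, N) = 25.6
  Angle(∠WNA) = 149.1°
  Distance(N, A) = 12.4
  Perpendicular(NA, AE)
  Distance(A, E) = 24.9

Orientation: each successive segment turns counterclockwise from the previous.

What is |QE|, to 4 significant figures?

43.73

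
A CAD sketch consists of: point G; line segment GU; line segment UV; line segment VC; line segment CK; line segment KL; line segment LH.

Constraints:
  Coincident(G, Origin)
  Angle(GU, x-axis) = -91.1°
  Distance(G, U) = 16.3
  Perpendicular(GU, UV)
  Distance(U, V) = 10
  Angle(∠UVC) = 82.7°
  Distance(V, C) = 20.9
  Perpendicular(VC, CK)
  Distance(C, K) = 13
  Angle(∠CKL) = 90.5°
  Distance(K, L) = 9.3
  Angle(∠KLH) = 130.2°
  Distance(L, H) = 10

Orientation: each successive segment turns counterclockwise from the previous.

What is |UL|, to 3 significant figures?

10.8

VC ⟂ CK, so CK runs at -174°; with |CK| = 13.0, K = (-5.50, 2.88). ∠CKL = 90.5° gives KL at -84.3° from the x-axis; with |KL| = 9.3, L = (-4.57, -6.37). Then |UL| = |L − U| = 10.8.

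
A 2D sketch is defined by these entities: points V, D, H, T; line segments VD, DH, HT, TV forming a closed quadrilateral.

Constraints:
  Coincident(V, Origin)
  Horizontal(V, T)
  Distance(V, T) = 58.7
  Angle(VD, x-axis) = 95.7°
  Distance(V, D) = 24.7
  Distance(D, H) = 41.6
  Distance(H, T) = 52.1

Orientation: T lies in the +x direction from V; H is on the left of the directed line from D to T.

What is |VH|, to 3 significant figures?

56.5

V is at the origin; VT is horizontal with |VT| = 58.7 and T in +x, so T = (58.7, 0). VD runs at 95.7° with |VD| = 24.7, so D = (-2.45, 24.6). H is determined by |DH| = 41.6 and |HT| = 52.1 together: it lies at the intersection of circle(D, 41.6) and circle(T, 52.1). With |DT| = 65.9, the foot of the radical line on DT is 25.5 from D and the perpendicular offset is √(41.6² − 25.5²) = 32.9. Taking the left-of-DT solution: H = (33.5, 45.6).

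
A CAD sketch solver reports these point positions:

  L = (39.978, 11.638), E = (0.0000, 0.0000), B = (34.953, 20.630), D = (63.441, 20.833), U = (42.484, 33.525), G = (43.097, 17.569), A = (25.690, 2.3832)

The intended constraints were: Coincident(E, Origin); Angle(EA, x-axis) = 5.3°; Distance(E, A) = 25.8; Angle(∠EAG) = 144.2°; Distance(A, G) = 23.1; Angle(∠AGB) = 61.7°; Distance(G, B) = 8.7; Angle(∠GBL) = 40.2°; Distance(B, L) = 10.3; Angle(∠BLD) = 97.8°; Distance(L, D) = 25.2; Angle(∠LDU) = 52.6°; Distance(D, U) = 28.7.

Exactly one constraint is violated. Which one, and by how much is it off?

Distance(D, U) = 28.7 — off by 4.20.

E = (0.00, 0.00) ✓; EA at 5.300° ✓; |EA| = 25.80 ✓; ∠EAG = 144.2° ✓; |AG| = 23.10 ✓; ∠AGB = 61.70° ✓; |GB| = 8.700 ✓; ∠GBL = 40.20° ✓; |BL| = 10.30 ✓; ∠BLD = 97.80° ✓; |LD| = 25.20 ✓; ∠LDU = 52.60° ✓; |DU| = 24.50 ✗.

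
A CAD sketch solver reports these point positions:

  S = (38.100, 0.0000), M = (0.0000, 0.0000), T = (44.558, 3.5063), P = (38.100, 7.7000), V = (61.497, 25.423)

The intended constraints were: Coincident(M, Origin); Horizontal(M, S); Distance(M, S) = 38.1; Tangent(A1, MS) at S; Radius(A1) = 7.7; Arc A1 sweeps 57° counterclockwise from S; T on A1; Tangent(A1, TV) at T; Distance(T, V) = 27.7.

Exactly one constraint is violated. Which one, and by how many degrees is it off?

Tangent(A1, TV) at T — off by 4.70°.

M = (0.00, 0.00) ✓; M.y = 0.00, S.y = 0.00 ✓; |MS| = 38.10 ✓; ∠(PS, SM) = 90.00° ✓; |PS| = 7.700 ✓; bearing(P→T) − bearing(P→S) = 57.00° ✓; |PT| = 7.700 ✓; ∠(PT, TV) = 94.70° ✗; |TV| = 27.70 ✓.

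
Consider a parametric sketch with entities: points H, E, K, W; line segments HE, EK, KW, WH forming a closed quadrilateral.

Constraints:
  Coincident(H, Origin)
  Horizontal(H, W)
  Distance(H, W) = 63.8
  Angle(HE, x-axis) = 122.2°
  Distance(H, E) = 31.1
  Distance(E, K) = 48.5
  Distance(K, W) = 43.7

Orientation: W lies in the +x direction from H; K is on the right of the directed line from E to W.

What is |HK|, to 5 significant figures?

21.018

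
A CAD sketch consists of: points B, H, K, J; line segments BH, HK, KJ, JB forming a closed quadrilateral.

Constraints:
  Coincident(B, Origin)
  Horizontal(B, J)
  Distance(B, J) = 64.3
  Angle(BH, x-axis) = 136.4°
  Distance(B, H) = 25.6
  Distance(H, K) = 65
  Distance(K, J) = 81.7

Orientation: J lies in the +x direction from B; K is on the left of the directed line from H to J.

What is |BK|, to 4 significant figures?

72.37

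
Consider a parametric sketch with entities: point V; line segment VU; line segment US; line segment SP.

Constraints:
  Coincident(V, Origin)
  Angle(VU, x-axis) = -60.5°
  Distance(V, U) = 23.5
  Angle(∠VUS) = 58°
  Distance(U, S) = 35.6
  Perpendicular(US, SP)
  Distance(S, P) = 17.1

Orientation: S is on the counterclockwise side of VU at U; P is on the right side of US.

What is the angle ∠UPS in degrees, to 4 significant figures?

64.34°

V is at the origin; VU runs at -60.5° with length 23.5, so U = 23.5·(cos -60.5°, sin -60.5°) = (11.57, -20.45). ∠VUS = 58.0°, so US runs at -60.5° + (180° − 58.0°) = 61.50° from the x-axis; with |US| = 35.6, S = U + 35.6·(cos 61.50°, sin 61.50°) = (28.56, 10.83). US ⟂ SP; with |SP| = 17.1 on the right of US, P = S + 17.1·(0.8788, -0.4772) = (43.59, 2.673). Then cos ∠UPS = PU·PS / (|PU||PS|), giving 64.34°.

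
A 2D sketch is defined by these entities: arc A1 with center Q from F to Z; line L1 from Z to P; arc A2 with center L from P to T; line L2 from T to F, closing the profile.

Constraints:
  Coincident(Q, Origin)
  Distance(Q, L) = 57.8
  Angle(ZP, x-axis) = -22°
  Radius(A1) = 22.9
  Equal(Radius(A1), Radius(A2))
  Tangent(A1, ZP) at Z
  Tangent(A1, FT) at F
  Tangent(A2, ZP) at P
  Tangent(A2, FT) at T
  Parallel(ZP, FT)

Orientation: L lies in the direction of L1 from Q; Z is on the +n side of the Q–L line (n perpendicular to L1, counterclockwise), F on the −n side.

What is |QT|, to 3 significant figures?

62.2

Tangency of A1 to both parallel lines with radius 22.9 puts Z and F at Q ± 22.9·n: Z = (8.58, 21.2), F = (-8.58, -21.2). Equal radii place P and T the same way about L: P = L + 22.9·n = (62.2, -0.420), T = L − 22.9·n = (45.0, -42.9). Then |QT| = |T − Q| = 62.2.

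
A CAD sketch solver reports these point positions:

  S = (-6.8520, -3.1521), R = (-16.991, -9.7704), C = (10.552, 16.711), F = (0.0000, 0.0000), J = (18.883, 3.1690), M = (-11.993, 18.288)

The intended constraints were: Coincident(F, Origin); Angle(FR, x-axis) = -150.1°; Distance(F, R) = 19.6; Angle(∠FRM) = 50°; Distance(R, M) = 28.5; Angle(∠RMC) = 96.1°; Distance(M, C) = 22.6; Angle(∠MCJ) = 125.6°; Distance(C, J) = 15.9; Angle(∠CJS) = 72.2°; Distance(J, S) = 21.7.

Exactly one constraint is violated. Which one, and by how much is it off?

Distance(J, S) = 21.7 — off by 4.80.

F = (0.00, 0.00) ✓; FR at -150.1° ✓; |FR| = 19.60 ✓; ∠FRM = 50.00° ✓; |RM| = 28.50 ✓; ∠RMC = 96.10° ✓; |MC| = 22.60 ✓; ∠MCJ = 125.6° ✓; |CJ| = 15.90 ✓; ∠CJS = 72.20° ✓; |JS| = 26.50 ✗.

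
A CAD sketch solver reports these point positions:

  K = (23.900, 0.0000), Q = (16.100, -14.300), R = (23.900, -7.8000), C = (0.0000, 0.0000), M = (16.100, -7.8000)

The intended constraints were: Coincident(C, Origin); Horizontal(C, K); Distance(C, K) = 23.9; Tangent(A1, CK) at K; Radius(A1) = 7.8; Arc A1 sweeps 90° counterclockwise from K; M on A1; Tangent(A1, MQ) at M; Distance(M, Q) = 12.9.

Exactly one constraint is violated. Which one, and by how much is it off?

Distance(M, Q) = 12.9 — off by 6.40.

C = (0.00, 0.00) ✓; C.y = 0.00, K.y = 0.00 ✓; |CK| = 23.90 ✓; ∠(RK, KC) = 90.00° ✓; |RK| = 7.800 ✓; bearing(R→M) − bearing(R→K) = 90.00° ✓; |RM| = 7.800 ✓; ∠(RM, MQ) = 90.00° ✓; |MQ| = 6.500 ✗.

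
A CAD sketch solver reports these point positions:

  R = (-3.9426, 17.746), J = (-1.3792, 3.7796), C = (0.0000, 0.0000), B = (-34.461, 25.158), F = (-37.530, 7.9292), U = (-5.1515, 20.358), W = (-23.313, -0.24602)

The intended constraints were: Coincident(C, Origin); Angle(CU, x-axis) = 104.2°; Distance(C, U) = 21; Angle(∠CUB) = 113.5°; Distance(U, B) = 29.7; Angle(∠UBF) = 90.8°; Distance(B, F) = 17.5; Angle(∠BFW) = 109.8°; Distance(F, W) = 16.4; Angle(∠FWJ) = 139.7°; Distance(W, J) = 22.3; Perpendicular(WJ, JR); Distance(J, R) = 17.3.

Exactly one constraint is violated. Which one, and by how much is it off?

Distance(J, R) = 17.3 — off by 3.10.

C = (0.00, 0.00) ✓; CU at 104.2° ✓; |CU| = 21.00 ✓; ∠CUB = 113.5° ✓; |UB| = 29.70 ✓; ∠UBF = 90.80° ✓; |BF| = 17.50 ✓; ∠BFW = 109.8° ✓; |FW| = 16.40 ✓; ∠FWJ = 139.7° ✓; |WJ| = 22.30 ✓; ∠(WJ, JR) = 90.00° ✓; |JR| = 14.20 ✗.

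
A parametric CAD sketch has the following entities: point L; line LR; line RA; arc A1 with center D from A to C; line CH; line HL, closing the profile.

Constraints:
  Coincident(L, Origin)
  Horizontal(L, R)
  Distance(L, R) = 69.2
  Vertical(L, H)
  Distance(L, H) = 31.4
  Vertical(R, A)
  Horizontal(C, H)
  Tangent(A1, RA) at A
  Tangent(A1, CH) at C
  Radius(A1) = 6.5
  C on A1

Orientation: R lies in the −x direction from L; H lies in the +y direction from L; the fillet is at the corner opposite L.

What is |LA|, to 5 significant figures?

73.544

L is at the origin; LR is horizontal with |LR| = 69.2 and R on the −x side, so R = (-69.200, 0.0000). LH is vertical with |LH| = 31.4 and H on the +y side, so H = (0.0000, 31.400). The virtual corner opposite L is at (-69.200, 31.400). Tangency of A1 to RA means the radius DA is perpendicular to RA and tangency of A1 to CH means the radius DC is perpendicular to CH, with radius 6.5, so the center D sits 6.5 in from both sides at D = (-62.700, 24.900). That places the tangent points at A = (-69.200, 24.900) on RA and C = (-62.700, 31.400) on CH. Then |LA| = |A − L| = 73.544.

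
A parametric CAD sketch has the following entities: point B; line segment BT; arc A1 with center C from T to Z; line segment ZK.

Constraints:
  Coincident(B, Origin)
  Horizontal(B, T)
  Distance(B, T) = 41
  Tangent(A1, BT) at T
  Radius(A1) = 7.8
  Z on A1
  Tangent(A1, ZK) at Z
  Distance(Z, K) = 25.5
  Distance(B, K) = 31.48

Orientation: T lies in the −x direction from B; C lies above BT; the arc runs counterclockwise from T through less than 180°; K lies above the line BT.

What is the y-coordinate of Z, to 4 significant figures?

3.346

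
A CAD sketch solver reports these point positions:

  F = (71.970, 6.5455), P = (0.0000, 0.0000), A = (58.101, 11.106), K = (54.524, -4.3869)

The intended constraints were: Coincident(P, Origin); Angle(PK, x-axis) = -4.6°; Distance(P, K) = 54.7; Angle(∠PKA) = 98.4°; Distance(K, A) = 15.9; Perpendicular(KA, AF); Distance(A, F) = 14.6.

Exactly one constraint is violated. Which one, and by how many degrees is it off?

Perpendicular(KA, AF) — off by 5.20°.

P = (0.00, 0.00) ✓; PK at -4.600° ✓; |PK| = 54.70 ✓; ∠PKA = 98.40° ✓; |KA| = 15.90 ✓; ∠(KA, AF) = 95.20° ✗; |AF| = 14.60 ✓.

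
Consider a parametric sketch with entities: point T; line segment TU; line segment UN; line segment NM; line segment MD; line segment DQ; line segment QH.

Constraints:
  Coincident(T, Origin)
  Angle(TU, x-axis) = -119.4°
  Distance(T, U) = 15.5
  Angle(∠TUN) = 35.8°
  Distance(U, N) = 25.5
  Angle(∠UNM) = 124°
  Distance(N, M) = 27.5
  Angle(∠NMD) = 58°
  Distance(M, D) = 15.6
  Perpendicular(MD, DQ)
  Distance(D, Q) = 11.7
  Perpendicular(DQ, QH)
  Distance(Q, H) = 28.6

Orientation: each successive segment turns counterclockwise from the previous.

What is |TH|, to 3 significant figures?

40.9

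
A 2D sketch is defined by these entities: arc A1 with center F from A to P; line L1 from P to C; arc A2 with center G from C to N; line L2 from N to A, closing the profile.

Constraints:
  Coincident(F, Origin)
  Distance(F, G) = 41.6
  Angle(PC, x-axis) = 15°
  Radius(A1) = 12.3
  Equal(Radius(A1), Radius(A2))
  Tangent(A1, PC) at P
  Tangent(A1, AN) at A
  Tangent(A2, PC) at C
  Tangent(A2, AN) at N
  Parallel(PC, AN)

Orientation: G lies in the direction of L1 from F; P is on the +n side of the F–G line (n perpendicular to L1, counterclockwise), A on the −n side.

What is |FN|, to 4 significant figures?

43.38

The slot axis is L1's direction at 15.0°, so u = (cos 15.0°, sin 15.0°) = (0.9659, 0.2588) and n = (−sin 15.0°, cos 15.0°) = (-0.2588, 0.9659). F is at the origin and G lies 41.6 along u from F, so G = 41.6·u = (40.18, 10.77). Tangency of A1 to both parallel lines with radius 12.3 puts P and A at F ± 12.3·n: P = (-3.183, 11.88), A = (3.183, -11.88). Equal radii place C and N the same way about G: C = G + 12.3·n = (37.00, 22.65), N = G − 12.3·n = (43.37, -1.114). Then |FN| = |N − F| = 43.38.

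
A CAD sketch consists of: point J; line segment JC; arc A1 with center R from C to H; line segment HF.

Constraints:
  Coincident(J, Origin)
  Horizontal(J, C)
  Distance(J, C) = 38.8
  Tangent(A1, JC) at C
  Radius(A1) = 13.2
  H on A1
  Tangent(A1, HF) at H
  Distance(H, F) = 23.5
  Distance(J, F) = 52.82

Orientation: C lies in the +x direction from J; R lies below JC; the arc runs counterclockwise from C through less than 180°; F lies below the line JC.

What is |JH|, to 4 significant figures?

31.89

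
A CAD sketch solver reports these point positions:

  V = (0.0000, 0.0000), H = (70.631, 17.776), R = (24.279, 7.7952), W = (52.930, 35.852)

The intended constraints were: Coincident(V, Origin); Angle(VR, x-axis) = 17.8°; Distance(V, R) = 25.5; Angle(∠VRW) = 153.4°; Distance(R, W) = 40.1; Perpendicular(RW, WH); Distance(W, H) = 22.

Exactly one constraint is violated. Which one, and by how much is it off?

Distance(W, H) = 22 — off by 3.30.

V = (0.00, 0.00) ✓; VR at 17.80° ✓; |VR| = 25.50 ✓; ∠VRW = 153.4° ✓; |RW| = 40.10 ✓; ∠(RW, WH) = 90.00° ✓; |WH| = 25.30 ✗.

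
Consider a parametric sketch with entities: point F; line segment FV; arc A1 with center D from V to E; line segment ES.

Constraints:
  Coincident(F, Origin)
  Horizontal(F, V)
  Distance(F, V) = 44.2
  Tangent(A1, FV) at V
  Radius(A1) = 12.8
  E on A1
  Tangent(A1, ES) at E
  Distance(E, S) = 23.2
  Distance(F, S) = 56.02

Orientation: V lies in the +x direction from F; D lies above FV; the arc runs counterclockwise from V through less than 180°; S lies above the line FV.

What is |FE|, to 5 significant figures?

58.123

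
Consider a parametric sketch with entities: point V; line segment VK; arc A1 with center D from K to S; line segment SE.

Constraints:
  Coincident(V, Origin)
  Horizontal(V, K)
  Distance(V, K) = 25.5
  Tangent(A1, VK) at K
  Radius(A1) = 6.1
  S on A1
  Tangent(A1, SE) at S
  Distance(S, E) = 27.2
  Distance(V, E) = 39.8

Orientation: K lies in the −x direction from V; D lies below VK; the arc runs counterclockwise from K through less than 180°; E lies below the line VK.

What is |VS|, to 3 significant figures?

32.3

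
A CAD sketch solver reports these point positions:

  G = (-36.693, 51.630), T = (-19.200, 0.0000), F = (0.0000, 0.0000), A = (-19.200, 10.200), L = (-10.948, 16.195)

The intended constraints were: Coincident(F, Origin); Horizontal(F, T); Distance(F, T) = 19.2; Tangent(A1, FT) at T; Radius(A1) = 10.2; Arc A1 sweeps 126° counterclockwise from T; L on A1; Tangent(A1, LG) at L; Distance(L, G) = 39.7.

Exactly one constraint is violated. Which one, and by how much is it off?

Distance(L, G) = 39.7 — off by 4.10.

F = (0.00, 0.00) ✓; F.y = 0.00, T.y = 0.00 ✓; |FT| = 19.20 ✓; ∠(AT, TF) = 90.00° ✓; |AT| = 10.20 ✓; bearing(A→L) − bearing(A→T) = 126.0° ✓; |AL| = 10.20 ✓; ∠(AL, LG) = 90.00° ✓; |LG| = 43.80 ✗.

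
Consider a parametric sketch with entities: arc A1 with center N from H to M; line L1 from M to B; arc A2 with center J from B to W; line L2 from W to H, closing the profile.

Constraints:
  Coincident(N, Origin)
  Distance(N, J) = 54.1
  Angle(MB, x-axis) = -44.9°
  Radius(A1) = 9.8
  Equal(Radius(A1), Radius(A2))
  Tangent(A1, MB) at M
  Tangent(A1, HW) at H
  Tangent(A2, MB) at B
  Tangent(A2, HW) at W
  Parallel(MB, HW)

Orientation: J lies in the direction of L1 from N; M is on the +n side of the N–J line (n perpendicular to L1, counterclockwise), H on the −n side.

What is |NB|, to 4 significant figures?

54.98

The slot axis is L1's direction at -44.9°, so u = (cos -44.9°, sin -44.9°) = (0.7083, -0.7059) and n = (−sin -44.9°, cos -44.9°) = (0.7059, 0.7083). N is at the origin and J lies 54.1 along u from N, so J = 54.1·u = (38.32, -38.19). Tangency of A1 to both parallel lines with radius 9.8 puts M and H at N ± 9.8·n: M = (6.918, 6.942), H = (-6.918, -6.942). Equal radii place B and W the same way about J: B = J + 9.8·n = (45.24, -31.25), W = J − 9.8·n = (31.40, -45.13). Then |NB| = |B − N| = 54.98.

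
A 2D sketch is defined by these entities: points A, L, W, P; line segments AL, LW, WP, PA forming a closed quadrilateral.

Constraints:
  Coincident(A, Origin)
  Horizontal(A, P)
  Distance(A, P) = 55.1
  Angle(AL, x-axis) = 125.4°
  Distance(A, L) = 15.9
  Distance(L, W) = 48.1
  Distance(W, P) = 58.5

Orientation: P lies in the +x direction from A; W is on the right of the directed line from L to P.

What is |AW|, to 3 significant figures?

33.1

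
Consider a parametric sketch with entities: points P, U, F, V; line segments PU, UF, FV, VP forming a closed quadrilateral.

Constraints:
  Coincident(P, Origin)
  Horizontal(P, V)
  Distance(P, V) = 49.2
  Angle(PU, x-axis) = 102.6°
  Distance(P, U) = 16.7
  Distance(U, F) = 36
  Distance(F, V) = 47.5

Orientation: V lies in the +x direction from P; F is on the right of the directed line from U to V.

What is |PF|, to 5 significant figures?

19.320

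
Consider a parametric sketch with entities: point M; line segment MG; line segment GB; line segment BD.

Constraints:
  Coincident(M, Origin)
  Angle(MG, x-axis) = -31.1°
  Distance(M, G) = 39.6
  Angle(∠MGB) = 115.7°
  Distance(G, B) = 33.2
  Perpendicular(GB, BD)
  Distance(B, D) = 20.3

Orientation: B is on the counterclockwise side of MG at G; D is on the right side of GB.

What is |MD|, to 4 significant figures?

75.31

M is at the origin; MG runs at -31.1° with length 39.6, so G = 39.6·(cos -31.1°, sin -31.1°) = (33.91, -20.45). ∠MGB = 115.7°, so GB runs at -31.1° + (180° − 115.7°) = 33.20° from the x-axis; with |GB| = 33.2, B = G + 33.2·(cos 33.20°, sin 33.20°) = (61.69, -2.276). GB ⟂ BD; with |BD| = 20.3 on the right of GB, D = B + 20.3·(0.5476, -0.8368) = (72.80, -19.26). Then |MD| = |D − M| = 75.31.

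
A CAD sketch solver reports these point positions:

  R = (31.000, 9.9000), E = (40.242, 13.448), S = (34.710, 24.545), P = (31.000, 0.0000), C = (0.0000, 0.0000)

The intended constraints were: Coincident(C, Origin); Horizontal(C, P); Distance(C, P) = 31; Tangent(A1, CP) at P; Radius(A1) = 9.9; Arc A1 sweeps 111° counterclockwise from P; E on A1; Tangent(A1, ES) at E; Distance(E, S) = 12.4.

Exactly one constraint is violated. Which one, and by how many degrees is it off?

Tangent(A1, ES) at E — off by 5.50°.

C = (0.00, 0.00) ✓; C.y = 0.00, P.y = 0.00 ✓; |CP| = 31.00 ✓; ∠(RP, PC) = 90.00° ✓; |RP| = 9.900 ✓; bearing(R→E) − bearing(R→P) = 111.0° ✓; |RE| = 9.900 ✓; ∠(RE, ES) = 84.50° ✗; |ES| = 12.40 ✓.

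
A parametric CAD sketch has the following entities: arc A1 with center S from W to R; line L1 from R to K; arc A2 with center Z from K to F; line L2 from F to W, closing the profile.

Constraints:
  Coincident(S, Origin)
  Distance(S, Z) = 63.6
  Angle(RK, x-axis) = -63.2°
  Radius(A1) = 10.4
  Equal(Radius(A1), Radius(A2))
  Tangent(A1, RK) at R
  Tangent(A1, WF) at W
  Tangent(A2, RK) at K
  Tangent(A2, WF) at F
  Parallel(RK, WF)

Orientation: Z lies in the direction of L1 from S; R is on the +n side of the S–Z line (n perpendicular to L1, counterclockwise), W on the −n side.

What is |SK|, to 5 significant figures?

64.445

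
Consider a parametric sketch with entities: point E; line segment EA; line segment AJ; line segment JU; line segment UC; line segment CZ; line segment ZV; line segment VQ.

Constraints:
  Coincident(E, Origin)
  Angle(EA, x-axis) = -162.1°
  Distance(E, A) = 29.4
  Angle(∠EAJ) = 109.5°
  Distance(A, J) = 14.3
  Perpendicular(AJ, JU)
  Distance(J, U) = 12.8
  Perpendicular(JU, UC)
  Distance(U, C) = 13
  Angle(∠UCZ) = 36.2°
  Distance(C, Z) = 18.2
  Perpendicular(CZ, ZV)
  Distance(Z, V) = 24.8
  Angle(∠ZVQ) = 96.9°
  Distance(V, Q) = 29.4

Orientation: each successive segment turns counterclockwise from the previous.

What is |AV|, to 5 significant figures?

37.752

E is at the origin; EA runs at -162.1° with length 29.4, so A = (-27.977, -9.0363). ∠EAJ = 109.5° gives AJ at -91.600° from the x-axis; with |AJ| = 14.3, J = (-28.376, -23.331). AJ is perpendicular to JU, so JU runs at -1.6000°; with |JU| = 12.8, U = (-15.581, -23.688). JU ⟂ UC, so UC runs at 88.400°; with |UC| = 13.0, C = (-15.218, -10.693). ∠UCZ = 36.2° gives CZ at -127.80° from the x-axis; with |CZ| = 18.2, Z = (-26.373, -25.074). The perpendicularity gives ZV at right angles to CZ, so ZV runs at -37.800°; with |ZV| = 24.8, V = (-6.7772, -40.274). Then |AV| = |V − A| = 37.752.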